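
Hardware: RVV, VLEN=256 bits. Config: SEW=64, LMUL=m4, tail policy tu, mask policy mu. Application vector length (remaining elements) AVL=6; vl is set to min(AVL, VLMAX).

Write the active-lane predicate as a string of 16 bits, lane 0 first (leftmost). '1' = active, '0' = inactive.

predicate = 1111110000000000

lanes per group: 256·4/64 = 16
vl = min(AVL, VLMAX) = min(6, 16) = 6
bits (lane 0 leftmost): 1111110000000000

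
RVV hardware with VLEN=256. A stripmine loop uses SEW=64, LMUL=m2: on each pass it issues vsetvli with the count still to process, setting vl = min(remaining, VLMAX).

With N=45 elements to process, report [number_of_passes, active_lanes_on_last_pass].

[iterations, last_vl] = [6, 5]

VLMAX = (256 × 2) / 64 = 8 lanes
N=45: ⌈45/8⌉ = 6 iters; last vl = 45 − 5×8 = 5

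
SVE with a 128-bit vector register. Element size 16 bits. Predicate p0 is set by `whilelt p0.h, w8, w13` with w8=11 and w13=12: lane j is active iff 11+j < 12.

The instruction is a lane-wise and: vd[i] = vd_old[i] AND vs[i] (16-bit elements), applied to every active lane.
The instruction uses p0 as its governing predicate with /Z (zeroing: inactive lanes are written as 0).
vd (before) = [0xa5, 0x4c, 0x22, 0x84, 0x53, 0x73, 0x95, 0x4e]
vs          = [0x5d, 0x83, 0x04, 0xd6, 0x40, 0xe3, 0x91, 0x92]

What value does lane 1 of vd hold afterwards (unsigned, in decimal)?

128-bit reg / 16-bit elem → 8 lanes
whilelt: lane j active iff 11+j < 12 → j < 1 → 1 active
vd[0] and(0xa5,0x5d) -> 0x05
vd[1] tail/zero -> 0x00
vd[2] tail/zero -> 0x00
vd[3] tail/zero -> 0x00
vd[4] tail/zero -> 0x00
vd[5] tail/zero -> 0x00
vd[6] tail/zero -> 0x00
vd[7] tail/zero -> 0x00

vd[1] = 0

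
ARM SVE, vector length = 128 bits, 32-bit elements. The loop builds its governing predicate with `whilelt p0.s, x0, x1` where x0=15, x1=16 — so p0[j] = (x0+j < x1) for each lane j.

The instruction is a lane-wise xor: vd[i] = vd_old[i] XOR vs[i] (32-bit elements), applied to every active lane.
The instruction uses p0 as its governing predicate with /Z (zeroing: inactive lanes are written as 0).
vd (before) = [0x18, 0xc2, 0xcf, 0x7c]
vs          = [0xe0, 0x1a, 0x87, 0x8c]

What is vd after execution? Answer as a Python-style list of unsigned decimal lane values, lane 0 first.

vd = [248, 0, 0, 0]

lane count: 128 div 32 = 4
p0[j] = (15+j < 16); true for j=0..0 → 1 lanes set
lane  0: xor(0x18,0xe0) ⇒ 0xf8
lane  1: tail/zero ⇒ 0x00
lane  2: tail/zero ⇒ 0x00
lane  3: tail/zero ⇒ 0x00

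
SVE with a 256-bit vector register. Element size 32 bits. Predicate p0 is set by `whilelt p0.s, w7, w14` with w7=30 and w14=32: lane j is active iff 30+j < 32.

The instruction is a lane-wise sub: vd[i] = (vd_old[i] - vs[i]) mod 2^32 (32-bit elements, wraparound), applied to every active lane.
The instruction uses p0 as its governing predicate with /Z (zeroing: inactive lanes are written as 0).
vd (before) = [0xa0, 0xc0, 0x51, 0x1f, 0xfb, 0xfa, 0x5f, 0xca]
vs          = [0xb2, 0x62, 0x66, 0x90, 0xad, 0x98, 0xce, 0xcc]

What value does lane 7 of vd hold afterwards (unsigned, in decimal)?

vd[7] = 0

256-bit reg / 32-bit elem → 8 lanes
active while 30+j < 32, i.e. j ∈ [0,2) capped at 8 ⇒ 2
[0] sub(0xa0,0xb2) = 0xffffffee
[1] sub(0xc0,0x62) = 0x5e
[2] tail/zero = 0x00
[3] tail/zero = 0x00
[4] tail/zero = 0x00
[5] tail/zero = 0x00
[6] tail/zero = 0x00
[7] tail/zero = 0x00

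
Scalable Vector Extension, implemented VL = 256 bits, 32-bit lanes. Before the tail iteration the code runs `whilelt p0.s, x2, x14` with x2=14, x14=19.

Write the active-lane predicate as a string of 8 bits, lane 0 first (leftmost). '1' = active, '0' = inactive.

256-bit reg / 32-bit elem → 8 lanes
active while 14+j < 19, i.e. j ∈ [0,5) capped at 8 ⇒ 5
bits (lane 0 leftmost): 11111000

predicate = 11111000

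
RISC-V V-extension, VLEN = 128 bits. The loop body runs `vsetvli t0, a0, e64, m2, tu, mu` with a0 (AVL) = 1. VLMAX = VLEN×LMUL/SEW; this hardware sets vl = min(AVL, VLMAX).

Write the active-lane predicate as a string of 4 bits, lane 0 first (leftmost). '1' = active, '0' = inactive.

lanes per group: 128·2/64 = 4
AVL=1 ≤ VLMAX=4, so vl = 1
bits (lane 0 leftmost): 1000

predicate = 1000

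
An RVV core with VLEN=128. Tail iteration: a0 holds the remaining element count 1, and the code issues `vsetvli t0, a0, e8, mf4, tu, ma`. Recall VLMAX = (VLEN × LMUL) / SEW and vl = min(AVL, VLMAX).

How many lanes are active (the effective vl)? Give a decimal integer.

VLMAX = (128 × 1/4) / 8 = 4 lanes
vl = min(AVL, VLMAX) = min(1, 4) = 1

vl = 1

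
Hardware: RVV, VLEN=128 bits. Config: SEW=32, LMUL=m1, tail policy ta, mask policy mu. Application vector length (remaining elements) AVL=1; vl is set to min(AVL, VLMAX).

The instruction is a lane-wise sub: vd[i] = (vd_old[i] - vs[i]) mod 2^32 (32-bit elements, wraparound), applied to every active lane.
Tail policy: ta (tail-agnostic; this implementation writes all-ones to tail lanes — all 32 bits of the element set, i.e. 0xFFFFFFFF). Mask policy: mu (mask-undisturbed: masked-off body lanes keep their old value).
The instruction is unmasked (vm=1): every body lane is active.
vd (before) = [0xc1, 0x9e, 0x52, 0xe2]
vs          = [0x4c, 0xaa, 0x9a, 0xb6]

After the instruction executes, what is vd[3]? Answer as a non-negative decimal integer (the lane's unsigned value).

vd[3] = 4294967295

VLMAX = (128 × 1) / 32 = 4 lanes
AVL=1 ≤ VLMAX=4, so vl = 1
lane  0: sub(0xc1,0x4c) ⇒ 0x75
lane  1: tail/ones ⇒ 0xffffffff
lane  2: tail/ones ⇒ 0xffffffff
lane  3: tail/ones ⇒ 0xffffffff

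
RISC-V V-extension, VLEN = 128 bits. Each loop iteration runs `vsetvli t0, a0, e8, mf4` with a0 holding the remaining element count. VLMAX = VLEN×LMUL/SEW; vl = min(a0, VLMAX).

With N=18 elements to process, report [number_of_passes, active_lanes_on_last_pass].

VLMAX = (128 × 1/4) / 8 = 4 lanes
iterations = ceil(18/4) = 5; final-pass vl = 2

[iterations, last_vl] = [5, 2]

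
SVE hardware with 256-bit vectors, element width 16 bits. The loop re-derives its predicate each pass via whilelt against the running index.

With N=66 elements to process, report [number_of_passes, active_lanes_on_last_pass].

[iterations, last_vl] = [5, 2]

register lanes = 256/16 = 16
66 elements at 16/iter → 5 passes, remainder 2 on the last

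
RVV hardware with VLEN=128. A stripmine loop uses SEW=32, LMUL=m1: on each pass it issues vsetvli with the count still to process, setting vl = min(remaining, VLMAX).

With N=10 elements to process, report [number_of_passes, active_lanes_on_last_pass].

lanes per group: 128·1/32 = 4
N=10: ⌈10/4⌉ = 3 iters; last vl = 10 − 2×4 = 2

[iterations, last_vl] = [3, 2]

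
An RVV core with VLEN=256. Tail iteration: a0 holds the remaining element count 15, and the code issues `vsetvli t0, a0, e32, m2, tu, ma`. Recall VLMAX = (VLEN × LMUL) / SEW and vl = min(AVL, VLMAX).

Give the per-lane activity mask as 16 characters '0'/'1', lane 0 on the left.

predicate = 1111111111111110

VLMAX = (256 × 2) / 32 = 16 lanes
vl = min(AVL, VLMAX) = min(15, 16) = 15
bits (lane 0 leftmost): 1111111111111110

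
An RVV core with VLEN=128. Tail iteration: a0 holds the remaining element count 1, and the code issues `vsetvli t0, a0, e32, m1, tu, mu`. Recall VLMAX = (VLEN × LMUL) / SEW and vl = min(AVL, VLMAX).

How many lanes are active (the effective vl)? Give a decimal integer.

VLMAX = VLEN×LMUL/SEW = 128×1/32 = 4
AVL=1 ≤ VLMAX=4, so vl = 1

vl = 1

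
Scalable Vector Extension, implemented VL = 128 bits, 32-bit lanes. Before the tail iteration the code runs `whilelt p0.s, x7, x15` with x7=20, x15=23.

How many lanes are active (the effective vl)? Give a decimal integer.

register lanes = 128/32 = 4
whilelt: lane j active iff 20+j < 23 → j < 3 → 3 active

vl = 3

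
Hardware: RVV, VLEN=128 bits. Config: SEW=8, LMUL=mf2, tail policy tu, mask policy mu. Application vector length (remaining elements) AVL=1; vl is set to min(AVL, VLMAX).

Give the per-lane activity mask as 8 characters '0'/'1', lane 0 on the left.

predicate = 10000000

lanes per group: 128·1/2/8 = 8
vl = min(AVL, VLMAX) = min(1, 8) = 1
bits (lane 0 leftmost): 10000000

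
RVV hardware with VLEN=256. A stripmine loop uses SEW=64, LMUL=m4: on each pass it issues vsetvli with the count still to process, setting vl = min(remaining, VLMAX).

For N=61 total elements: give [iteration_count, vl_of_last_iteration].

[iterations, last_vl] = [4, 13]

VLMAX = (256 × 4) / 64 = 16 lanes
iterations = ceil(61/16) = 4; final-pass vl = 13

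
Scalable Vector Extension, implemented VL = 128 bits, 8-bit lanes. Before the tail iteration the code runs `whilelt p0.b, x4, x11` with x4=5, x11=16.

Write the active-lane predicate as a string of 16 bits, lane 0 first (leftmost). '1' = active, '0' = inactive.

register lanes = 128/8 = 16
active while 5+j < 16, i.e. j ∈ [0,11) capped at 16 ⇒ 11
bits (lane 0 leftmost): 1111111111100000

predicate = 1111111111100000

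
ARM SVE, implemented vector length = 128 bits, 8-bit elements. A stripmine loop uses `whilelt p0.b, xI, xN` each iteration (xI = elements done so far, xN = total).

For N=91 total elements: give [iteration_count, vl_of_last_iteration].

lane count: 128 div 8 = 16
iterations = ceil(91/16) = 6; final-pass vl = 11

[iterations, last_vl] = [6, 11]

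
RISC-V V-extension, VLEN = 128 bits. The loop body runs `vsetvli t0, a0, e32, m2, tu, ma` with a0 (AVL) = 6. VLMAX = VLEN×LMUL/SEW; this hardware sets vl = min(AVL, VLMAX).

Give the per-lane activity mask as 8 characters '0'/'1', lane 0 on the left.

predicate = 11111100

VLMAX = (128 × 2) / 32 = 8 lanes
AVL=6 ≤ VLMAX=8, so vl = 6
bits (lane 0 leftmost): 11111100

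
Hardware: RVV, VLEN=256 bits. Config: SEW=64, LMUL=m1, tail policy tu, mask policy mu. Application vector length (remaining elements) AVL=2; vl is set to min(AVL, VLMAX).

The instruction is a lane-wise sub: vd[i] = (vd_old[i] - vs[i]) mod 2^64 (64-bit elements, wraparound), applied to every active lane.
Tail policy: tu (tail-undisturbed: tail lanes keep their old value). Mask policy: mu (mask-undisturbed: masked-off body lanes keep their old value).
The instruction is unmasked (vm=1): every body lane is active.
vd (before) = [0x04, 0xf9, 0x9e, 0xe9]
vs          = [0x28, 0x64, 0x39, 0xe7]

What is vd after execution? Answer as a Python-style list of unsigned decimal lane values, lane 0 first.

vd = [18446744073709551580, 149, 158, 233]

VLMAX = (256 × 1) / 64 = 4 lanes
AVL=2 ≤ VLMAX=4, so vl = 2
vd[0] sub(0x04,0x28) -> 0xffffffffffffffdc
vd[1] sub(0xf9,0x64) -> 0x95
vd[2] tail/keep -> 0x9e
vd[3] tail/keep -> 0xe9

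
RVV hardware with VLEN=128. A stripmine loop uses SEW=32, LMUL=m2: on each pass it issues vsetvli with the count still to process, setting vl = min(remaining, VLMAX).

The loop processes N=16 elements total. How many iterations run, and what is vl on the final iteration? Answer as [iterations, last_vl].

[iterations, last_vl] = [2, 8]

VLMAX = (128 × 2) / 32 = 8 lanes
16 elements at 8/iter → 2 passes, remainder 8 on the last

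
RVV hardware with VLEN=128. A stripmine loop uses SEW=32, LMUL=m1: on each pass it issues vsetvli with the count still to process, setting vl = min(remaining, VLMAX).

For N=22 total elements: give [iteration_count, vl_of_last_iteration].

VLMAX = VLEN×LMUL/SEW = 128×1/32 = 4
22 elements at 4/iter → 6 passes, remainder 2 on the last

[iterations, last_vl] = [6, 2]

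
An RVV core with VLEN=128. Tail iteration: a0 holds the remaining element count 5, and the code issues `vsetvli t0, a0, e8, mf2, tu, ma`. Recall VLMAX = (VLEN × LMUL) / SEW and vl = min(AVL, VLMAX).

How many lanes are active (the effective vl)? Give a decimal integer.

vl = 5

VLMAX = VLEN×LMUL/SEW = 128×1/2/8 = 8
vl = min(AVL, VLMAX) = min(5, 8) = 5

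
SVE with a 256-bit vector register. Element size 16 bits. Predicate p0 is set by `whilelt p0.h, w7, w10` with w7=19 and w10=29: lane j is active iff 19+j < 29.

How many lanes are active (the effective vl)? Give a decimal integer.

vl = 10

256-bit reg / 16-bit elem → 16 lanes
p0[j] = (19+j < 29); true for j=0..9 → 10 lanes set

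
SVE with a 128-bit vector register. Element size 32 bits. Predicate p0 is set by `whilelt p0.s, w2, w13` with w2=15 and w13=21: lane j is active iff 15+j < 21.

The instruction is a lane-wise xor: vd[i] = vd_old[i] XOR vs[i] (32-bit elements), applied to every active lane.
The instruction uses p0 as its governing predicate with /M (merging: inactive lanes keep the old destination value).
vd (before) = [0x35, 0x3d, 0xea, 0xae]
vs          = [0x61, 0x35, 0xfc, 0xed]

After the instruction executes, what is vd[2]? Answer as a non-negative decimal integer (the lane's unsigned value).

vd[2] = 22

lane count: 128 div 32 = 4
p0[j] = (15+j < 21); true for j=0..3 → 4 lanes set
[0] xor(0x35,0x61) = 0x54
[1] xor(0x3d,0x35) = 0x08
[2] xor(0xea,0xfc) = 0x16
[3] xor(0xae,0xed) = 0x43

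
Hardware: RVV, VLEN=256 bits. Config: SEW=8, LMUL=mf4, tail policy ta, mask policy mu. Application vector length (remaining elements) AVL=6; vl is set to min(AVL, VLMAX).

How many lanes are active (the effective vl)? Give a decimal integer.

lanes per group: 256·1/4/8 = 8
AVL=6 ≤ VLMAX=8, so vl = 6

vl = 6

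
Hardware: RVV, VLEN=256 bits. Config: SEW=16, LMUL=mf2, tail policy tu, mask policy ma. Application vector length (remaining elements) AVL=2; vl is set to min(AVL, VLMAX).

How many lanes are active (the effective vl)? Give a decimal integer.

lanes per group: 256·1/2/16 = 8
vl ← min(2, 8) = 2

vl = 2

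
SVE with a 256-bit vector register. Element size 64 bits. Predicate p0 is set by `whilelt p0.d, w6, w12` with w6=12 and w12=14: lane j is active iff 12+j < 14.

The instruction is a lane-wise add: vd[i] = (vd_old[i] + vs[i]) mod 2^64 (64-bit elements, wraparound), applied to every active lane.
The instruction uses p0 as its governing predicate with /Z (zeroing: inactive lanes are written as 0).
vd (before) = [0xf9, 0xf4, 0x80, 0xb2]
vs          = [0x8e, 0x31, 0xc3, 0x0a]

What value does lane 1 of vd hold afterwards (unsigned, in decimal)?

register lanes = 256/64 = 4
active while 12+j < 14, i.e. j ∈ [0,2) capped at 4 ⇒ 2
lane  0: add(0xf9,0x8e) ⇒ 0x187
lane  1: add(0xf4,0x31) ⇒ 0x125
lane  2: tail/zero ⇒ 0x00
lane  3: tail/zero ⇒ 0x00

vd[1] = 293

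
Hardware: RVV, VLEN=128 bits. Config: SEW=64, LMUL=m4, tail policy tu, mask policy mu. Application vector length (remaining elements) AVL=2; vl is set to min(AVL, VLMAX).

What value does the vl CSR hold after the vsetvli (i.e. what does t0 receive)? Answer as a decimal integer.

lanes per group: 128·4/64 = 8
AVL=2 ≤ VLMAX=8, so vl = 2

vl = 2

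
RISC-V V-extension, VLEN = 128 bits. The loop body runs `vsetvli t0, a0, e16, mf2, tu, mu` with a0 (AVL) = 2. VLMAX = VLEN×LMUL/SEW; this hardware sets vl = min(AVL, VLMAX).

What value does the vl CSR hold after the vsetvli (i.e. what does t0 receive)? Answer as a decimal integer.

vl = 2

VLMAX = (128 × 1/2) / 16 = 4 lanes
AVL=2 ≤ VLMAX=4, so vl = 2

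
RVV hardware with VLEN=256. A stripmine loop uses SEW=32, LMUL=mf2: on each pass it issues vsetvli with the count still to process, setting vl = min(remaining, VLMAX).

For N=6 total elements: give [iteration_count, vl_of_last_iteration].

[iterations, last_vl] = [2, 2]

VLMAX = VLEN×LMUL/SEW = 256×1/2/32 = 4
N=6: ⌈6/4⌉ = 2 iters; last vl = 6 − 1×4 = 2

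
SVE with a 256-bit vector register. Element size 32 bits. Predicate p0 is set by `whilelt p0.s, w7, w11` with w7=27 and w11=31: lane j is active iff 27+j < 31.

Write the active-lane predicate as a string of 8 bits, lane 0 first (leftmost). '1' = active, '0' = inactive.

predicate = 11110000

register lanes = 256/32 = 8
active while 27+j < 31, i.e. j ∈ [0,4) capped at 8 ⇒ 4
bits (lane 0 leftmost): 11110000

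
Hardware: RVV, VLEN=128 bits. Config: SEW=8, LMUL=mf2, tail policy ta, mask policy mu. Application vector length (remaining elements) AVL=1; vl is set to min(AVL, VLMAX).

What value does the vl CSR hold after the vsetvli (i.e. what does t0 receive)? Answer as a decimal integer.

vl = 1

lanes per group: 128·1/2/8 = 8
AVL=1 ≤ VLMAX=8, so vl = 1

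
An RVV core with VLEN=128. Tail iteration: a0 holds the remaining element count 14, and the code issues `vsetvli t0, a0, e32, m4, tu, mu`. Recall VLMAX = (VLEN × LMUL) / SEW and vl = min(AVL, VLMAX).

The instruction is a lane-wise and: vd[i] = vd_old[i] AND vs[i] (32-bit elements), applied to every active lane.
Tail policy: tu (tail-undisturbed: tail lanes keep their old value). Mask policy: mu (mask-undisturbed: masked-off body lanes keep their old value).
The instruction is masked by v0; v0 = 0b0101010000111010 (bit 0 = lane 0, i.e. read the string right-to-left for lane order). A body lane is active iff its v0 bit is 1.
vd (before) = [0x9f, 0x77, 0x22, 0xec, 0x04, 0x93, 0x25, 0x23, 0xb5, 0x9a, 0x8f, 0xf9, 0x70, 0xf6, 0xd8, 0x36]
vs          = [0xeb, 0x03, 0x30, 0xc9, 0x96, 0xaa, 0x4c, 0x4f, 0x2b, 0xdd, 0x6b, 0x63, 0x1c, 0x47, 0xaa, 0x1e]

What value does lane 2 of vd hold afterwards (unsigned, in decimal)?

vd[2] = 34

VLMAX = VLEN×LMUL/SEW = 128×4/32 = 16
vl ← min(14, 16) = 14
  i=0: mask-off/keep → 159
  i=1: and(0x77,0x03) → 3
  i=2: mask-off/keep → 34
  i=3: and(0xec,0xc9) → 200
  i=4: and(0x04,0x96) → 4
  i=5: and(0x93,0xaa) → 130
  i=6: mask-off/keep → 37
  i=7: mask-off/keep → 35
  i=8: mask-off/keep → 181
  i=9: mask-off/keep → 154
  i=10: and(0x8f,0x6b) → 11
  i=11: mask-off/keep → 249
  i=12: and(0x70,0x1c) → 16
  i=13: mask-off/keep → 246
  i=14: tail/keep → 216
  i=15: tail/keep → 54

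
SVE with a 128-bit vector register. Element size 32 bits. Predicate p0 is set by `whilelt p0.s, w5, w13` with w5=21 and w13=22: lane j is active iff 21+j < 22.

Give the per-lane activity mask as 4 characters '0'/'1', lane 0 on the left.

register lanes = 128/32 = 4
whilelt: lane j active iff 21+j < 22 → j < 1 → 1 active
bits (lane 0 leftmost): 1000

predicate = 1000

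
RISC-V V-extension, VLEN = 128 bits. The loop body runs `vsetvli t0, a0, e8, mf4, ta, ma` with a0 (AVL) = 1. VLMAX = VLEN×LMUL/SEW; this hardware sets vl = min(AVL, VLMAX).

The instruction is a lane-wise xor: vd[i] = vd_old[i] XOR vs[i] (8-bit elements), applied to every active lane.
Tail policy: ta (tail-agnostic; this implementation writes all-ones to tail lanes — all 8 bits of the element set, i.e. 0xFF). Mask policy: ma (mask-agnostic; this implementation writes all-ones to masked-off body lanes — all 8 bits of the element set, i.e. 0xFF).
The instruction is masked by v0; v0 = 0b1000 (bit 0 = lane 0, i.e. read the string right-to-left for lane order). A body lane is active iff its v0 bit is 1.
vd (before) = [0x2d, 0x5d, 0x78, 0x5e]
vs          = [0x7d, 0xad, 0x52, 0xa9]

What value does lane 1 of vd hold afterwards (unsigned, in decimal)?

vd[1] = 255

VLMAX = (128 × 1/4) / 8 = 4 lanes
AVL=1 ≤ VLMAX=4, so vl = 1
lane  0: mask-off/ones ⇒ 0xff
lane  1: tail/ones ⇒ 0xff
lane  2: tail/ones ⇒ 0xff
lane  3: tail/ones ⇒ 0xff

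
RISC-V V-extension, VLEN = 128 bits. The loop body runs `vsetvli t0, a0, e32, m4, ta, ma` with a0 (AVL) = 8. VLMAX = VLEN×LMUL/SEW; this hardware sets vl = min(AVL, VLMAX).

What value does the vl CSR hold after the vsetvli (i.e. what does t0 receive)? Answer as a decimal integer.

vl = 8

VLMAX = VLEN×LMUL/SEW = 128×4/32 = 16
AVL=8 ≤ VLMAX=16, so vl = 8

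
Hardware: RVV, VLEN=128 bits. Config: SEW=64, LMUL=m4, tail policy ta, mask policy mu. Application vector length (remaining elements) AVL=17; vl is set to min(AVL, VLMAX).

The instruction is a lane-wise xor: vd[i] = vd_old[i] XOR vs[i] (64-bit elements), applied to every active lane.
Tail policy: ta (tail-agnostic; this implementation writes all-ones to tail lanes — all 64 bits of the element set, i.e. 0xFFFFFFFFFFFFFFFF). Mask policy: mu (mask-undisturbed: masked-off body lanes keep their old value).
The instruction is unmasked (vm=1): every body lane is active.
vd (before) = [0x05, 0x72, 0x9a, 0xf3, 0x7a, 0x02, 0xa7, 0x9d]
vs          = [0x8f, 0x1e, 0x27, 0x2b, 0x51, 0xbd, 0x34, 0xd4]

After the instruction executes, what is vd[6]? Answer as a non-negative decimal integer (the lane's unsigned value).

VLMAX = (128 × 4) / 64 = 8 lanes
vl = min(AVL, VLMAX) = min(17, 8) = 8
lane  0: xor(0x05,0x8f) ⇒ 0x8a
lane  1: xor(0x72,0x1e) ⇒ 0x6c
lane  2: xor(0x9a,0x27) ⇒ 0xbd
lane  3: xor(0xf3,0x2b) ⇒ 0xd8
lane  4: xor(0x7a,0x51) ⇒ 0x2b
lane  5: xor(0x02,0xbd) ⇒ 0xbf
lane  6: xor(0xa7,0x34) ⇒ 0x93
lane  7: xor(0x9d,0xd4) ⇒ 0x49

vd[6] = 147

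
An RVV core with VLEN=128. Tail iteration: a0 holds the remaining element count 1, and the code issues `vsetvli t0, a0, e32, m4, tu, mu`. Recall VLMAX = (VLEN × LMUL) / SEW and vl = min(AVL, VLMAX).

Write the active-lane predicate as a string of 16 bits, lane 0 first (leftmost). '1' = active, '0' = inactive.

predicate = 1000000000000000

VLMAX = VLEN×LMUL/SEW = 128×4/32 = 16
vl = min(AVL, VLMAX) = min(1, 16) = 1
bits (lane 0 leftmost): 1000000000000000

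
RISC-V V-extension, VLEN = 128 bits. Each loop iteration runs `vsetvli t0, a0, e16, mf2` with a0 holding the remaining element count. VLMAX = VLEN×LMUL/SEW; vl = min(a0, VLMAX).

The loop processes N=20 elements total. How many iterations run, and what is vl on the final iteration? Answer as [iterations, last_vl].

VLMAX = VLEN×LMUL/SEW = 128×1/2/16 = 4
20 elements at 4/iter → 5 passes, remainder 4 on the last

[iterations, last_vl] = [5, 4]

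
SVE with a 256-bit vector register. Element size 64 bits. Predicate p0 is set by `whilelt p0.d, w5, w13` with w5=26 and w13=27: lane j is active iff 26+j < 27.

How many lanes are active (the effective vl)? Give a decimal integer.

256-bit reg / 64-bit elem → 4 lanes
p0[j] = (26+j < 27); true for j=0..0 → 1 lanes set

vl = 1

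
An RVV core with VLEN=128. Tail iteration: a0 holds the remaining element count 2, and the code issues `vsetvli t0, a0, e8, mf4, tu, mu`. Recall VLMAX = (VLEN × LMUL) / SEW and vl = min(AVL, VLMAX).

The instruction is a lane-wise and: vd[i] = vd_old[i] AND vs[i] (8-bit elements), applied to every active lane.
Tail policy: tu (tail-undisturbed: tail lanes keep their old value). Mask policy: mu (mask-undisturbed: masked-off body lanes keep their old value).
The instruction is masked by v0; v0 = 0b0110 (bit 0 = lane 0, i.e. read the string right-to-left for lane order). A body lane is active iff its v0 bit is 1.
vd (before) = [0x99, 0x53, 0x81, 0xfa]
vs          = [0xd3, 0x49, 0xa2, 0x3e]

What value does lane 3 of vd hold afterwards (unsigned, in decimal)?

vd[3] = 250

lanes per group: 128·1/4/8 = 4
AVL=2 ≤ VLMAX=4, so vl = 2
  i=0: mask-off/keep → 153
  i=1: and(0x53,0x49) → 65
  i=2: tail/keep → 129
  i=3: tail/keep → 250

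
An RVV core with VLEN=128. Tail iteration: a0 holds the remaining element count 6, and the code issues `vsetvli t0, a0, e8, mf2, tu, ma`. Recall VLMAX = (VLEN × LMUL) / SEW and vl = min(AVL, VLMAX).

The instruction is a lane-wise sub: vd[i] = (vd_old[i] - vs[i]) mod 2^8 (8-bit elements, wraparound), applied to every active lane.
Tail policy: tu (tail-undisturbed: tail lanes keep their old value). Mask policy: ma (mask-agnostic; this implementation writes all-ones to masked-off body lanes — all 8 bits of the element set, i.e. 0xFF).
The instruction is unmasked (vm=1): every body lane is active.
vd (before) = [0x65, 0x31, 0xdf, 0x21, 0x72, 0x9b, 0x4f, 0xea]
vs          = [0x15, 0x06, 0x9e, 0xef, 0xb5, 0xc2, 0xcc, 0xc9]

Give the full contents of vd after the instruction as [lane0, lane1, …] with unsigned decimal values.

vd = [80, 43, 65, 50, 189, 217, 79, 234]

VLMAX = (128 × 1/2) / 8 = 8 lanes
vl ← min(6, 8) = 6
  i=0: sub(0x65,0x15) → 80
  i=1: sub(0x31,0x06) → 43
  i=2: sub(0xdf,0x9e) → 65
  i=3: sub(0x21,0xef) → 50
  i=4: sub(0x72,0xb5) → 189
  i=5: sub(0x9b,0xc2) → 217
  i=6: tail/keep → 79
  i=7: tail/keep → 234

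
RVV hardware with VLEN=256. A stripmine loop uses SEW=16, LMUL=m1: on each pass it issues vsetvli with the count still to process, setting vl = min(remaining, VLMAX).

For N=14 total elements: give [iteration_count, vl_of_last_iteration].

VLMAX = VLEN×LMUL/SEW = 256×1/16 = 16
14 elements at 16/iter → 1 passes, remainder 14 on the last

[iterations, last_vl] = [1, 14]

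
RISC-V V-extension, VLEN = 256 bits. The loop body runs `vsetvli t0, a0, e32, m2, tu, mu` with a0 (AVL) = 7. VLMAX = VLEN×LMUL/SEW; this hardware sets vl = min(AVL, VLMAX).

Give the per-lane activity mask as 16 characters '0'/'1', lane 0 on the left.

predicate = 1111111000000000

VLMAX = (256 × 2) / 32 = 16 lanes
vl = min(AVL, VLMAX) = min(7, 16) = 7
bits (lane 0 leftmost): 1111111000000000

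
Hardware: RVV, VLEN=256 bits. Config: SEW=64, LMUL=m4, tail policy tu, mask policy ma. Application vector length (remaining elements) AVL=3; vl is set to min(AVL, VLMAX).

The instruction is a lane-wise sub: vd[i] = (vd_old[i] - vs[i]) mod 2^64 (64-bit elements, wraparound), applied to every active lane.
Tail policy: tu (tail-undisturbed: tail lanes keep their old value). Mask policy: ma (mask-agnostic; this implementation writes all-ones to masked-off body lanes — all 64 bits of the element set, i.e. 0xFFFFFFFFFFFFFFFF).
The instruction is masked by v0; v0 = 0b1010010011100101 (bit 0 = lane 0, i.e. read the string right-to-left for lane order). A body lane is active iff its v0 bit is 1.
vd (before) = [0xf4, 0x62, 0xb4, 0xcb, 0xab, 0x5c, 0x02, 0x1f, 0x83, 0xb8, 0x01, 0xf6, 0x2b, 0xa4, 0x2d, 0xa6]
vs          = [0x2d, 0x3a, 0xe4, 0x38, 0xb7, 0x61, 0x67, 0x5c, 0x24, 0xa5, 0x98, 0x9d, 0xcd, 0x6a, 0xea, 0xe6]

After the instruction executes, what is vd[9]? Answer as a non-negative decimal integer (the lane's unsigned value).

VLMAX = (256 × 4) / 64 = 16 lanes
AVL=3 ≤ VLMAX=16, so vl = 3
vd[0] sub(0xf4,0x2d) -> 0xc7
vd[1] mask-off/ones -> 0xffffffffffffffff
vd[2] sub(0xb4,0xe4) -> 0xffffffffffffffd0
vd[3] tail/keep -> 0xcb
vd[4] tail/keep -> 0xab
vd[5] tail/keep -> 0x5c
vd[6] tail/keep -> 0x02
vd[7] tail/keep -> 0x1f
vd[8] tail/keep -> 0x83
vd[9] tail/keep -> 0xb8
vd[10] tail/keep -> 0x01
vd[11] tail/keep -> 0xf6
vd[12] tail/keep -> 0x2b
vd[13] tail/keep -> 0xa4
vd[14] tail/keep -> 0x2d
vd[15] tail/keep -> 0xa6

vd[9] = 184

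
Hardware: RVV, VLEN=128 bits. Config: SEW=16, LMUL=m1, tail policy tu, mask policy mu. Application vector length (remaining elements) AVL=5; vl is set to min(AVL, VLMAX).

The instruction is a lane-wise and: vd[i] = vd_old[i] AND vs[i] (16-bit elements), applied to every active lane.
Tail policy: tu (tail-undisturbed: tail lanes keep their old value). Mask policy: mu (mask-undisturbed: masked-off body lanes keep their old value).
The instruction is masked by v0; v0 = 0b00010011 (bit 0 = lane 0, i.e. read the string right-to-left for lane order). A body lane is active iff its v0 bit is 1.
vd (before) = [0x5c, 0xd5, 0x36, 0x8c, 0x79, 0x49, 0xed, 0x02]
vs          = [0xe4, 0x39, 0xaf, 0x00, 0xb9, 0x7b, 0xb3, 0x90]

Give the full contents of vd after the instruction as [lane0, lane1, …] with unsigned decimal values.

VLMAX = (128 × 1) / 16 = 8 lanes
AVL=5 ≤ VLMAX=8, so vl = 5
lane  0: and(0x5c,0xe4) ⇒ 0x44
lane  1: and(0xd5,0x39) ⇒ 0x11
lane  2: mask-off/keep ⇒ 0x36
lane  3: mask-off/keep ⇒ 0x8c
lane  4: and(0x79,0xb9) ⇒ 0x39
lane  5: tail/keep ⇒ 0x49
lane  6: tail/keep ⇒ 0xed
lane  7: tail/keep ⇒ 0x02

vd = [68, 17, 54, 140, 57, 73, 237, 2]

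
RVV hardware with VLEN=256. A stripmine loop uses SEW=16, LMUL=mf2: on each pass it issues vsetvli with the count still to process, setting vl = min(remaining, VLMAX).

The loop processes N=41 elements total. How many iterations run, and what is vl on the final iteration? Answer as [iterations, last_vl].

VLMAX = VLEN×LMUL/SEW = 256×1/2/16 = 8
iterations = ceil(41/8) = 6; final-pass vl = 1

[iterations, last_vl] = [6, 1]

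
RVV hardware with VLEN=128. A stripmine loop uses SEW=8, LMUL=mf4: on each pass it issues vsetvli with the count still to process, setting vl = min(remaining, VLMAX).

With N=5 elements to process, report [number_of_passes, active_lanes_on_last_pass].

[iterations, last_vl] = [2, 1]

VLMAX = VLEN×LMUL/SEW = 128×1/4/8 = 4
iterations = ceil(5/4) = 2; final-pass vl = 1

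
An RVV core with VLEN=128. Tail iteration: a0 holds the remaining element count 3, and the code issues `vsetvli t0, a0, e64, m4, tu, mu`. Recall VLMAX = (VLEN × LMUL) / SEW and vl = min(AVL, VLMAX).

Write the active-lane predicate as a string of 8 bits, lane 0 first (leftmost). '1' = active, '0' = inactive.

lanes per group: 128·4/64 = 8
AVL=3 ≤ VLMAX=8, so vl = 3
bits (lane 0 leftmost): 11100000

predicate = 11100000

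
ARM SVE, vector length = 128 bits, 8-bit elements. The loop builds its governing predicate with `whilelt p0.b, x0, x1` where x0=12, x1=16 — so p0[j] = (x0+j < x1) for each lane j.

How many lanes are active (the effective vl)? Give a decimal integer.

vl = 4

128-bit reg / 8-bit elem → 16 lanes
p0[j] = (12+j < 16); true for j=0..3 → 4 lanes set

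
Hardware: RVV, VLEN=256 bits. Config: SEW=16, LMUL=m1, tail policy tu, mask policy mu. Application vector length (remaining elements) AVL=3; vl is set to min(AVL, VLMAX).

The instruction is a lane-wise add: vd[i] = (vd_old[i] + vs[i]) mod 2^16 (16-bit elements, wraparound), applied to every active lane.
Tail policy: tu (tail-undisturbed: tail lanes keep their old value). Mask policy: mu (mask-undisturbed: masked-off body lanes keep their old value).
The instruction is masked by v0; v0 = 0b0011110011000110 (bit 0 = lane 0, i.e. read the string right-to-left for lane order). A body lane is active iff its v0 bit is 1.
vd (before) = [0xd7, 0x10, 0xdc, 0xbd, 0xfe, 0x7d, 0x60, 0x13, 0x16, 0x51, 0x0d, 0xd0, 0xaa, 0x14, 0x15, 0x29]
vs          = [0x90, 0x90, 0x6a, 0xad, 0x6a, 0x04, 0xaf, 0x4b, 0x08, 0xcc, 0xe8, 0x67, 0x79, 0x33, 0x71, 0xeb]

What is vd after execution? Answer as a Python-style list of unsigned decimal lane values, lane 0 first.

lanes per group: 256·1/16 = 16
vl = min(AVL, VLMAX) = min(3, 16) = 3
[0] mask-off/keep = 0xd7
[1] add(0x10,0x90) = 0xa0
[2] add(0xdc,0x6a) = 0x146
[3] tail/keep = 0xbd
[4] tail/keep = 0xfe
[5] tail/keep = 0x7d
[6] tail/keep = 0x60
[7] tail/keep = 0x13
[8] tail/keep = 0x16
[9] tail/keep = 0x51
[10] tail/keep = 0x0d
[11] tail/keep = 0xd0
[12] tail/keep = 0xaa
[13] tail/keep = 0x14
[14] tail/keep = 0x15
[15] tail/keep = 0x29

vd = [215, 160, 326, 189, 254, 125, 96, 19, 22, 81, 13, 208, 170, 20, 21, 41]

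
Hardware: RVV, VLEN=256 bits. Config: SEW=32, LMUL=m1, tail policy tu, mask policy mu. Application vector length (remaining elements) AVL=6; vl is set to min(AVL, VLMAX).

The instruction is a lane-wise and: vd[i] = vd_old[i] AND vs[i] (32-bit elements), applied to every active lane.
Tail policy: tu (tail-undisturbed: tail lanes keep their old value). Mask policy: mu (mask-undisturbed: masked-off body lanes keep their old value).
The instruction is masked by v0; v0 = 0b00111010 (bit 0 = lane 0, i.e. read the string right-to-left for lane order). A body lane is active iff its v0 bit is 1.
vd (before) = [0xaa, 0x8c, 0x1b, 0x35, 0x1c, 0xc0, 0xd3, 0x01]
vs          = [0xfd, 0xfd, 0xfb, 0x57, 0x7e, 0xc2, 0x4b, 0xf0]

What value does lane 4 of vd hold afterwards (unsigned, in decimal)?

vd[4] = 28

VLMAX = (256 × 1) / 32 = 8 lanes
AVL=6 ≤ VLMAX=8, so vl = 6
lane  0: mask-off/keep ⇒ 0xaa
lane  1: and(0x8c,0xfd) ⇒ 0x8c
lane  2: mask-off/keep ⇒ 0x1b
lane  3: and(0x35,0x57) ⇒ 0x15
lane  4: and(0x1c,0x7e) ⇒ 0x1c
lane  5: and(0xc0,0xc2) ⇒ 0xc0
lane  6: tail/keep ⇒ 0xd3
lane  7: tail/keep ⇒ 0x01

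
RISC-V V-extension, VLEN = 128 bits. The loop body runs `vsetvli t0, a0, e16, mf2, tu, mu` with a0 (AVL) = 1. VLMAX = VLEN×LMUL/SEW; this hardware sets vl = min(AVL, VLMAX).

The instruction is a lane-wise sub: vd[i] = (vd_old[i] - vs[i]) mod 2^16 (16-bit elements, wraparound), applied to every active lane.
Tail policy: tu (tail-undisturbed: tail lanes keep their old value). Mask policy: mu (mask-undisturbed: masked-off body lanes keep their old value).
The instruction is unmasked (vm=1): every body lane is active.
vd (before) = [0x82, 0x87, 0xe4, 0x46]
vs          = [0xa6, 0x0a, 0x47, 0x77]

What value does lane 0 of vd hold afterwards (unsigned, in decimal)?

vd[0] = 65500

VLMAX = VLEN×LMUL/SEW = 128×1/2/16 = 4
vl = min(AVL, VLMAX) = min(1, 4) = 1
[0] sub(0x82,0xa6) = 0xffdc
[1] tail/keep = 0x87
[2] tail/keep = 0xe4
[3] tail/keep = 0x46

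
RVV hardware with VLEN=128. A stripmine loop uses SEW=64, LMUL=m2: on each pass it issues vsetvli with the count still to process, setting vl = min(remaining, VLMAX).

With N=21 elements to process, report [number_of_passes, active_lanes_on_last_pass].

[iterations, last_vl] = [6, 1]

lanes per group: 128·2/64 = 4
N=21: ⌈21/4⌉ = 6 iters; last vl = 21 − 5×4 = 1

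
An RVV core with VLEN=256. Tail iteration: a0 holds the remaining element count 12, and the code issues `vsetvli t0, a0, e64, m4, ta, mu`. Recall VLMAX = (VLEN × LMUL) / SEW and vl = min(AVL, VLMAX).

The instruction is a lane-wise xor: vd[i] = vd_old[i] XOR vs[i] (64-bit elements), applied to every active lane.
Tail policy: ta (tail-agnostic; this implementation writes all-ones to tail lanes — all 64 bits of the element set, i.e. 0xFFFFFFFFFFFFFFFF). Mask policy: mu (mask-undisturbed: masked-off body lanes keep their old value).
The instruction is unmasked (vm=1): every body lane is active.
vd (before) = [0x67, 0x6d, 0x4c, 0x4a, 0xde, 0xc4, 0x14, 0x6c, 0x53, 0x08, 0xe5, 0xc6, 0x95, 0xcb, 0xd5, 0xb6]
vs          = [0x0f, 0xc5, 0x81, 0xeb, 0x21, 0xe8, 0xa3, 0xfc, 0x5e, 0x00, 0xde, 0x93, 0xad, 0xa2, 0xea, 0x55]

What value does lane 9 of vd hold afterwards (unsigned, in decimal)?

vd[9] = 8

VLMAX = (256 × 4) / 64 = 16 lanes
vl ← min(12, 16) = 12
  i=0: xor(0x67,0x0f) → 104
  i=1: xor(0x6d,0xc5) → 168
  i=2: xor(0x4c,0x81) → 205
  i=3: xor(0x4a,0xeb) → 161
  i=4: xor(0xde,0x21) → 255
  i=5: xor(0xc4,0xe8) → 44
  i=6: xor(0x14,0xa3) → 183
  i=7: xor(0x6c,0xfc) → 144
  i=8: xor(0x53,0x5e) → 13
  i=9: xor(0x08,0x00) → 8
  i=10: xor(0xe5,0xde) → 59
  i=11: xor(0xc6,0x93) → 85
  i=12: tail/ones → 18446744073709551615
  i=13: tail/ones → 18446744073709551615
  i=14: tail/ones → 18446744073709551615
  i=15: tail/ones → 18446744073709551615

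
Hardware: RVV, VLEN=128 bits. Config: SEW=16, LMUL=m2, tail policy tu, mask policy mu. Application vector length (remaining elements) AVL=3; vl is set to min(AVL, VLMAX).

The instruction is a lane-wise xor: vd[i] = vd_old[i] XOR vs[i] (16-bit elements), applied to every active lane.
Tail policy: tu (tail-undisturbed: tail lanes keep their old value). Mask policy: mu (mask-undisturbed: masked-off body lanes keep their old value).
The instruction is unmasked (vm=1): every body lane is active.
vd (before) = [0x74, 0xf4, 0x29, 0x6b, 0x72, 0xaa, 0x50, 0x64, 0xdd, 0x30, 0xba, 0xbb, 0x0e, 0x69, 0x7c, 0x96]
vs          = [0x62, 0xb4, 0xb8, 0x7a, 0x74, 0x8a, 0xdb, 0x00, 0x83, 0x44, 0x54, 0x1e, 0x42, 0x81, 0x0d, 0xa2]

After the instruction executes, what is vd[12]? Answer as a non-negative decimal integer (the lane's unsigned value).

vd[12] = 14

VLMAX = (128 × 2) / 16 = 16 lanes
vl = min(AVL, VLMAX) = min(3, 16) = 3
[0] xor(0x74,0x62) = 0x16
[1] xor(0xf4,0xb4) = 0x40
[2] xor(0x29,0xb8) = 0x91
[3] tail/keep = 0x6b
[4] tail/keep = 0x72
[5] tail/keep = 0xaa
[6] tail/keep = 0x50
[7] tail/keep = 0x64
[8] tail/keep = 0xdd
[9] tail/keep = 0x30
[10] tail/keep = 0xba
[11] tail/keep = 0xbb
[12] tail/keep = 0x0e
[13] tail/keep = 0x69
[14] tail/keep = 0x7c
[15] tail/keep = 0x96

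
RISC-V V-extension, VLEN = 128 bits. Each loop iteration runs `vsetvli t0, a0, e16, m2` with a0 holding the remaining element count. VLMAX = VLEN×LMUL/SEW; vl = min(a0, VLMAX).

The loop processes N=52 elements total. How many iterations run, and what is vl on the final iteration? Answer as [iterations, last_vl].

[iterations, last_vl] = [4, 4]

VLMAX = (128 × 2) / 16 = 16 lanes
iterations = ceil(52/16) = 4; final-pass vl = 4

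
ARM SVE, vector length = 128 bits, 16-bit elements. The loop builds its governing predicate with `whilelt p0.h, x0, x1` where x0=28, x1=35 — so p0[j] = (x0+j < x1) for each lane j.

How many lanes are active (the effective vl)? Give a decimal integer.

register lanes = 128/16 = 8
p0[j] = (28+j < 35); true for j=0..6 → 7 lanes set

vl = 7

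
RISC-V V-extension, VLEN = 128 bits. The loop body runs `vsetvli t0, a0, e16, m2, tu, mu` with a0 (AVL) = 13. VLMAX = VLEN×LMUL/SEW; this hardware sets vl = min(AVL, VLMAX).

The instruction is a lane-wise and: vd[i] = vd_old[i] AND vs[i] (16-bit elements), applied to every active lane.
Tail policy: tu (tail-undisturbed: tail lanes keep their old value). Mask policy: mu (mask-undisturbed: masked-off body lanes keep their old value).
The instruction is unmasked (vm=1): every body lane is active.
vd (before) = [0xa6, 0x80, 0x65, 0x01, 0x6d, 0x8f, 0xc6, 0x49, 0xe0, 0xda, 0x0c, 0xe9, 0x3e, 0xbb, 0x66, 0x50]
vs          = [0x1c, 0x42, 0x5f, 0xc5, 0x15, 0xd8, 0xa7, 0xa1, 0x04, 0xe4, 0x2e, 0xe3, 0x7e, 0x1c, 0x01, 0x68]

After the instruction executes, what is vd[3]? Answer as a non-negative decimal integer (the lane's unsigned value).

VLMAX = VLEN×LMUL/SEW = 128×2/16 = 16
vl = min(AVL, VLMAX) = min(13, 16) = 13
vd[0] and(0xa6,0x1c) -> 0x04
vd[1] and(0x80,0x42) -> 0x00
vd[2] and(0x65,0x5f) -> 0x45
vd[3] and(0x01,0xc5) -> 0x01
vd[4] and(0x6d,0x15) -> 0x05
vd[5] and(0x8f,0xd8) -> 0x88
vd[6] and(0xc6,0xa7) -> 0x86
vd[7] and(0x49,0xa1) -> 0x01
vd[8] and(0xe0,0x04) -> 0x00
vd[9] and(0xda,0xe4) -> 0xc0
vd[10] and(0x0c,0x2e) -> 0x0c
vd[11] and(0xe9,0xe3) -> 0xe1
vd[12] and(0x3e,0x7e) -> 0x3e
vd[13] tail/keep -> 0xbb
vd[14] tail/keep -> 0x66
vd[15] tail/keep -> 0x50

vd[3] = 1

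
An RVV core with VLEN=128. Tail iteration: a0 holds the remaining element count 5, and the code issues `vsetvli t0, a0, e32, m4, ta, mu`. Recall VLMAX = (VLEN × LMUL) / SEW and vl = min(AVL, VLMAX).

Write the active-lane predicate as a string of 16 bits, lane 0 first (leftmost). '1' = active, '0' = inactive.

predicate = 1111100000000000

VLMAX = (128 × 4) / 32 = 16 lanes
AVL=5 ≤ VLMAX=16, so vl = 5
bits (lane 0 leftmost): 1111100000000000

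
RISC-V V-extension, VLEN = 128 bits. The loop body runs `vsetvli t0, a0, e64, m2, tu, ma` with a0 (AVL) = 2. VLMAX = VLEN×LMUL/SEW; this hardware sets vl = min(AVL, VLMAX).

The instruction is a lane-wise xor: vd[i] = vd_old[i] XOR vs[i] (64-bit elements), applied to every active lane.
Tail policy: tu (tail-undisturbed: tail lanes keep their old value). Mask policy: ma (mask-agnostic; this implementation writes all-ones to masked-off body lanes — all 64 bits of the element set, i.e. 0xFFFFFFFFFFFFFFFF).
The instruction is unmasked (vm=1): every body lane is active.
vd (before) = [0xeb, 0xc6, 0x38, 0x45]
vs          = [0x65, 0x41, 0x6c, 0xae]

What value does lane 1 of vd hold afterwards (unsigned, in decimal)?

VLMAX = (128 × 2) / 64 = 4 lanes
vl ← min(2, 4) = 2
  i=0: xor(0xeb,0x65) → 142
  i=1: xor(0xc6,0x41) → 135
  i=2: tail/keep → 56
  i=3: tail/keep → 69

vd[1] = 135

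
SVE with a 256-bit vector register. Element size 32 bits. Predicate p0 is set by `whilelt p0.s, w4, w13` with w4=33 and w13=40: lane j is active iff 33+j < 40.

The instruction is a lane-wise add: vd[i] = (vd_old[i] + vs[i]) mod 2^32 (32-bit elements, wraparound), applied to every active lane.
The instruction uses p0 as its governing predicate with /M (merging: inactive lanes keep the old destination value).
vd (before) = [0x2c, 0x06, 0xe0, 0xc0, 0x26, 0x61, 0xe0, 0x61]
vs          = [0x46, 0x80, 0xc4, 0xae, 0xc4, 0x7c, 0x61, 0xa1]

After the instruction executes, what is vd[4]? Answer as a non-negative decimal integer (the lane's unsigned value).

lane count: 256 div 32 = 8
active while 33+j < 40, i.e. j ∈ [0,7) capped at 8 ⇒ 7
  i=0: add(0x2c,0x46) → 114
  i=1: add(0x06,0x80) → 134
  i=2: add(0xe0,0xc4) → 420
  i=3: add(0xc0,0xae) → 366
  i=4: add(0x26,0xc4) → 234
  i=5: add(0x61,0x7c) → 221
  i=6: add(0xe0,0x61) → 321
  i=7: tail/keep → 97

vd[4] = 234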